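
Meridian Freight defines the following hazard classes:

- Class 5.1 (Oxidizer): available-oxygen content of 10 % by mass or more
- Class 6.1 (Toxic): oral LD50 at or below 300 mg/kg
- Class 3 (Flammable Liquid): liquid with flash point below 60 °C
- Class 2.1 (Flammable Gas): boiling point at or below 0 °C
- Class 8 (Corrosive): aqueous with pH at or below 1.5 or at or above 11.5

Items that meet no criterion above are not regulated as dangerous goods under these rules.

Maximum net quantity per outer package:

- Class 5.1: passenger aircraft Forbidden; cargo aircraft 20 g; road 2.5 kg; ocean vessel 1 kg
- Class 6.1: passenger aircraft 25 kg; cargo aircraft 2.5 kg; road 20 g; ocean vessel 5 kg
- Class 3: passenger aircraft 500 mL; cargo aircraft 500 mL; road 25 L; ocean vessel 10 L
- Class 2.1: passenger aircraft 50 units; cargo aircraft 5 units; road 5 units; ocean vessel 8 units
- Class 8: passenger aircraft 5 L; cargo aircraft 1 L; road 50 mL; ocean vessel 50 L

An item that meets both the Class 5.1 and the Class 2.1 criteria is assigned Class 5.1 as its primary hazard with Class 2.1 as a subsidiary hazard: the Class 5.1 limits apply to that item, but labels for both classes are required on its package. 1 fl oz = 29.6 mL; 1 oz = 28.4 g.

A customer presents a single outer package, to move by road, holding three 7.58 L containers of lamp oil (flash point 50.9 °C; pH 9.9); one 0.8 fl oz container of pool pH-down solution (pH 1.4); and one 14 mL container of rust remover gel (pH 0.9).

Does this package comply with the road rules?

The lamp oil has flash point 50.9 °C, which is < 60 °C, so it is Class 3 (Flammable Liquid).
pH 1.4 meets the Class 8 criterion (Corrosive), so the pool pH-down solution is Class 8.
The rust remover gel has pH 0.9, which is ≤ 1.5, so it is Class 8 (Corrosive).
Class 3 quantity: three 7.58 L containers = 22.74 L.
That is within the Class 3 road limit of 25 L.
Class 8 net quantity: (one 0.8 fl oz container = 23.68 mL) + 14 mL = 37.68 mL.
37.68 mL is within the road limit of 50 mL for Class 8.
Every hazard class is within its road limit and no segregation rule is violated.

Yes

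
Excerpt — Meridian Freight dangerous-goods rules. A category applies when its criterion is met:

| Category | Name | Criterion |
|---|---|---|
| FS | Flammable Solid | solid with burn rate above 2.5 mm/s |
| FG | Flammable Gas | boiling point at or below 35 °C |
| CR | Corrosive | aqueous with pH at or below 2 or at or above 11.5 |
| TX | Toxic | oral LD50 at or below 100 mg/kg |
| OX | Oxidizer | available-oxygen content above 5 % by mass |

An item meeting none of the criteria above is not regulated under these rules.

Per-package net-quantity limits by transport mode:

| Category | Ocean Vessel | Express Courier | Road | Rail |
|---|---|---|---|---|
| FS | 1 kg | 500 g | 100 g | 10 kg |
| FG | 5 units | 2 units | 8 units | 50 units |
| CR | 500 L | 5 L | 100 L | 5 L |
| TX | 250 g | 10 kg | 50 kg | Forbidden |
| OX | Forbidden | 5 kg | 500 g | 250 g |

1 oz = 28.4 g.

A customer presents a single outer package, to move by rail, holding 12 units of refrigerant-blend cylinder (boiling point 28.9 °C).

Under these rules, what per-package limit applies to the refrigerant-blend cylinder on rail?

With boiling point 28.9 °C (≤ 35 °C), the refrigerant-blend cylinder falls in Category FG.
The rail limit for Category FG is 50 units.

50 units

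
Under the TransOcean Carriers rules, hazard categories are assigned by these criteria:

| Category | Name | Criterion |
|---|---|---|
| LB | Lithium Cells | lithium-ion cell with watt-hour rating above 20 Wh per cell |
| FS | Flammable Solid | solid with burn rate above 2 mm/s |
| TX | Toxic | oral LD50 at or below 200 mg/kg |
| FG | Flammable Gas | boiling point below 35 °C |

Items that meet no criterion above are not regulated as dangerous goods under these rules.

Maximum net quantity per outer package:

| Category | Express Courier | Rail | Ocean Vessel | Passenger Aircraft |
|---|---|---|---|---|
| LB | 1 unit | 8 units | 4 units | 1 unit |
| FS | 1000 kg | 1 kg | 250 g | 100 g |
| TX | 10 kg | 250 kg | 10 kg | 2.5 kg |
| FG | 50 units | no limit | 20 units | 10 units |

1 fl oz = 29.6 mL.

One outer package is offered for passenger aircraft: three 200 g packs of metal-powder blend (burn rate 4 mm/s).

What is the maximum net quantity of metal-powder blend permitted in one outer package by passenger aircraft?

100 g

The metal-powder blend has burn rate 4 mm/s, which is > 2 mm/s, so it is Category FS (Flammable Solid).
The passenger aircraft limit for Category FS is 100 g.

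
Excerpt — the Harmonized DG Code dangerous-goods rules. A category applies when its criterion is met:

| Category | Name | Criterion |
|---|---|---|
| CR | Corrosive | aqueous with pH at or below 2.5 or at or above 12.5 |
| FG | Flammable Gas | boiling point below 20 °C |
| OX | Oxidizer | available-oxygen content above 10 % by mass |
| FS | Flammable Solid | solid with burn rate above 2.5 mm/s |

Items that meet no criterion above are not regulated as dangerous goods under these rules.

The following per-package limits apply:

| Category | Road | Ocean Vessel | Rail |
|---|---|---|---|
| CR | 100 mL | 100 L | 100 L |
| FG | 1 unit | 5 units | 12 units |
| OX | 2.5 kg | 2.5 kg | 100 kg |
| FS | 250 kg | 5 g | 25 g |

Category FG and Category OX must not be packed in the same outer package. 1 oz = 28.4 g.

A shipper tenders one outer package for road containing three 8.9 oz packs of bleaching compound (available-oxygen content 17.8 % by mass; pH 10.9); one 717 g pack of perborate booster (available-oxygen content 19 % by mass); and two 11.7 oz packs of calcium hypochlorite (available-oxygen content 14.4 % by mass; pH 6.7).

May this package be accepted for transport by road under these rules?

With available-oxygen content 17.8 % by mass (> 10 % by mass), the bleaching compound falls in Category OX.
The perborate booster has available-oxygen content 19 % by mass, which is > 10 % by mass, so it is Category OX (Oxidizer).
With available-oxygen content 14.4 % by mass (> 10 % by mass), the calcium hypochlorite falls in Category OX.
Category OX net quantity: (three 8.9 oz packs = 758.28 g) + 717 g + (two 11.7 oz packs = 664.56 g) = 2139.84 g.
2139.84 g ≤ 2.5 kg (road limit, Category OX) — within limit.

Yes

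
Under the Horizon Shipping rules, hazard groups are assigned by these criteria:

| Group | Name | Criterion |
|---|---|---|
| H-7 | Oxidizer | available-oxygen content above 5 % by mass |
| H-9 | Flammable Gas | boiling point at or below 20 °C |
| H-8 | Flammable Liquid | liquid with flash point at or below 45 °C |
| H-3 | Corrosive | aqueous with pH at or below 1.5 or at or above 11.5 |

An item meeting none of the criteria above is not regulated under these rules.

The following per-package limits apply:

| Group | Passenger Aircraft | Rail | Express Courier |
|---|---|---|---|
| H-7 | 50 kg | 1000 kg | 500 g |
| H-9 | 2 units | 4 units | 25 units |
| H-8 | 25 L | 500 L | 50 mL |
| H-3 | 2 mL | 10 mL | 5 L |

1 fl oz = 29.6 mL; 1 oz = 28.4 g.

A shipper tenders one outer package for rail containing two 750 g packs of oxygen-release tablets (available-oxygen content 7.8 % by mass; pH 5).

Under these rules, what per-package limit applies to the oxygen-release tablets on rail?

1000 kg

The oxygen-release tablets have available-oxygen content 7.8 % by mass, which is > 5 % by mass, so they are Group H-7 (Oxidizer).
The rail limit for Group H-7 is 1000 kg.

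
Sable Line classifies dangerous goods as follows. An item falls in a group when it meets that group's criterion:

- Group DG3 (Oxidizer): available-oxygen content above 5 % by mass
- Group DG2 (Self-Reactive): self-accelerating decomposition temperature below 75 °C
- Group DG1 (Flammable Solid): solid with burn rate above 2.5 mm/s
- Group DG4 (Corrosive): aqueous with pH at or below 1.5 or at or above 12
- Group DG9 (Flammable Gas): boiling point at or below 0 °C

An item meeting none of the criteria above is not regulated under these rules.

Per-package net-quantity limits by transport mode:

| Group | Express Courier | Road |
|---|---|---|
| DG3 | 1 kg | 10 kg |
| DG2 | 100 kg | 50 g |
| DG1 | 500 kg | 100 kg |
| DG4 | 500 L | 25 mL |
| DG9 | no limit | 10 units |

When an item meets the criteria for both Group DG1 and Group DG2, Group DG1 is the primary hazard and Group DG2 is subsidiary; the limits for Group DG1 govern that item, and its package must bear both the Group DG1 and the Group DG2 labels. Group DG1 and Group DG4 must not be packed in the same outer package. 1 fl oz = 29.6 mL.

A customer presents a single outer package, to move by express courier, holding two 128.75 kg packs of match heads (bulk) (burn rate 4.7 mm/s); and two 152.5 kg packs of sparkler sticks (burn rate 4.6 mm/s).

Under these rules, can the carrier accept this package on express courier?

No

Burn rate 4.7 mm/s meets the Group DG1 criterion (Flammable Solid), so the match heads (bulk) are Group DG1.
Sparkler sticks: burn rate 4.6 mm/s > 2.5 mm/s → Group DG1 (Flammable Solid).
Total Group DG1: (two 128.75 kg packs = 257.5 kg) + (two 152.5 kg packs = 305 kg) = 562.5 kg.
That exceeds the Group DG1 express courier limit of 500 kg.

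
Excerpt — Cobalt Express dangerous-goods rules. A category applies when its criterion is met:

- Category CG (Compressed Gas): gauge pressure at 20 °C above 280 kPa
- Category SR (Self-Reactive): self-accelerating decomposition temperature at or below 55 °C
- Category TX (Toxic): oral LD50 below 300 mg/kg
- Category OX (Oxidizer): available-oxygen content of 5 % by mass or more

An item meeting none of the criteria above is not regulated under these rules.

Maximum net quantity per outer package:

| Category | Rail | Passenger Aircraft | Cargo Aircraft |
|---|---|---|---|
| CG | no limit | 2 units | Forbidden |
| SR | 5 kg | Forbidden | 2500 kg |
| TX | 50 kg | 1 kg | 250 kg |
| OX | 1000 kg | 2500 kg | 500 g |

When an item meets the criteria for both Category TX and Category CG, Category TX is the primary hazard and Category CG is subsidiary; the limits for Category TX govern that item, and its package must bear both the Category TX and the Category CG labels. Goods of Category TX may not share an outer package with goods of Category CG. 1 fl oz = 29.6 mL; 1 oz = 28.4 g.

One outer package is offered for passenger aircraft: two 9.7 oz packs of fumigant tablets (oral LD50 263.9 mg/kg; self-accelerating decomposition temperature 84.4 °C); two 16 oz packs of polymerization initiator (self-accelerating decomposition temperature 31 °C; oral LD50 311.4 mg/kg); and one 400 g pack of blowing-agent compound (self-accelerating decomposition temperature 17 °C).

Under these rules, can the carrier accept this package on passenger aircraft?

No

Fumigant tablets: oral LD50 263.9 mg/kg < 300 mg/kg → Category TX (Toxic).
With self-accelerating decomposition temperature 31 °C (≤ 55 °C), the polymerization initiator falls in Category SR.
With self-accelerating decomposition temperature 17 °C (≤ 55 °C), the blowing-agent compound falls in Category SR.
Total Category SR: (two 16 oz packs = 908.8 g) + 400 g = 1308.8 g.
By passenger aircraft, Category SR is Forbidden regardless of quantity.
Category TX quantity: two 9.7 oz packs = 550.96 g.
550.96 g is within the passenger aircraft limit of 1 kg for Category TX.
The segregation rule (Category TX with Category CG) does not apply to Category SR with Category TX.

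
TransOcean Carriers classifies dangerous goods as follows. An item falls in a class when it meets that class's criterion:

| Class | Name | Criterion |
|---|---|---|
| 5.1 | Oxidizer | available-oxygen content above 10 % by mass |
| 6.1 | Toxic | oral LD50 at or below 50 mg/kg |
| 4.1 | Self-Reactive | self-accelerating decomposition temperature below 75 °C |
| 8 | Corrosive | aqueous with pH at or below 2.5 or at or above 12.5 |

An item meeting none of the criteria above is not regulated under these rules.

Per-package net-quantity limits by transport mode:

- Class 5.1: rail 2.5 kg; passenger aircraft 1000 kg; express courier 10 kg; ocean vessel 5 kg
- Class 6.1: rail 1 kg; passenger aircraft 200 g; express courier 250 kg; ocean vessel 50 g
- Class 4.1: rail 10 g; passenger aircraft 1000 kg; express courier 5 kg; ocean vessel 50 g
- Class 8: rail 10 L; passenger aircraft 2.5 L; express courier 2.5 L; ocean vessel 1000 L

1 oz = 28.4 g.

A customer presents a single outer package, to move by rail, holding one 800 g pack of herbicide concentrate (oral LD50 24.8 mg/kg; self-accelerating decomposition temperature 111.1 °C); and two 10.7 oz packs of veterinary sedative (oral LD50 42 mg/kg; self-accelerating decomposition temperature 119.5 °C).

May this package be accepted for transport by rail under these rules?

With oral LD50 24.8 mg/kg (≤ 50 mg/kg), the herbicide concentrate falls in Class 6.1.
The veterinary sedative has oral LD50 42 mg/kg, which is ≤ 50 mg/kg, so it is Class 6.1 (Toxic).
Class 6.1 net quantity: 800 g + (two 10.7 oz packs = 607.76 g) = 1407.76 g.
That exceeds the Class 6.1 rail limit of 1 kg.

No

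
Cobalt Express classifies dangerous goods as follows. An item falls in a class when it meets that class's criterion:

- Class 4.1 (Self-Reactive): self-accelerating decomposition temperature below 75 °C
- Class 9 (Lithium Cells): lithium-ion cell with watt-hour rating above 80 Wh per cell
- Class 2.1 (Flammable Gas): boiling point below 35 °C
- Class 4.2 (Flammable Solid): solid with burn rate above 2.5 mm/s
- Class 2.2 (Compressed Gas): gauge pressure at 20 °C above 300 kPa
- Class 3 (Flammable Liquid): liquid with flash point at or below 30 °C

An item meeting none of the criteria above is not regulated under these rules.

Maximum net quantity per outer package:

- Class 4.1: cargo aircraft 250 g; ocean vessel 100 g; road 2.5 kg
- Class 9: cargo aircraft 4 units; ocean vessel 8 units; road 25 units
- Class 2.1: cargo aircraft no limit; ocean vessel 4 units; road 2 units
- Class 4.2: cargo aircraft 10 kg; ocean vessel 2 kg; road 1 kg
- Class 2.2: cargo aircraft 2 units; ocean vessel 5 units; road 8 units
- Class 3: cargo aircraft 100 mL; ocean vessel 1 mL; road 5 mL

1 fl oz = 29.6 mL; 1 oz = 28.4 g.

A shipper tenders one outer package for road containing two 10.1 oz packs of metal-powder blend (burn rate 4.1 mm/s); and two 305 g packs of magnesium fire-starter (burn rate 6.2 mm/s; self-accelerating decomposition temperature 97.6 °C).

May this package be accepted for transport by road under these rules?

The metal-powder blend has burn rate 4.1 mm/s, which is > 2.5 mm/s, so it is Class 4.2 (Flammable Solid).
Burn rate 6.2 mm/s meets the Class 4.2 criterion (Flammable Solid), so the magnesium fire-starter is Class 4.2.
Class 4.2 net quantity: (two 10.1 oz packs = 573.68 g) + (two 305 g packs = 610 g) = 1183.68 g.
That exceeds the Class 4.2 road limit of 1 kg.

No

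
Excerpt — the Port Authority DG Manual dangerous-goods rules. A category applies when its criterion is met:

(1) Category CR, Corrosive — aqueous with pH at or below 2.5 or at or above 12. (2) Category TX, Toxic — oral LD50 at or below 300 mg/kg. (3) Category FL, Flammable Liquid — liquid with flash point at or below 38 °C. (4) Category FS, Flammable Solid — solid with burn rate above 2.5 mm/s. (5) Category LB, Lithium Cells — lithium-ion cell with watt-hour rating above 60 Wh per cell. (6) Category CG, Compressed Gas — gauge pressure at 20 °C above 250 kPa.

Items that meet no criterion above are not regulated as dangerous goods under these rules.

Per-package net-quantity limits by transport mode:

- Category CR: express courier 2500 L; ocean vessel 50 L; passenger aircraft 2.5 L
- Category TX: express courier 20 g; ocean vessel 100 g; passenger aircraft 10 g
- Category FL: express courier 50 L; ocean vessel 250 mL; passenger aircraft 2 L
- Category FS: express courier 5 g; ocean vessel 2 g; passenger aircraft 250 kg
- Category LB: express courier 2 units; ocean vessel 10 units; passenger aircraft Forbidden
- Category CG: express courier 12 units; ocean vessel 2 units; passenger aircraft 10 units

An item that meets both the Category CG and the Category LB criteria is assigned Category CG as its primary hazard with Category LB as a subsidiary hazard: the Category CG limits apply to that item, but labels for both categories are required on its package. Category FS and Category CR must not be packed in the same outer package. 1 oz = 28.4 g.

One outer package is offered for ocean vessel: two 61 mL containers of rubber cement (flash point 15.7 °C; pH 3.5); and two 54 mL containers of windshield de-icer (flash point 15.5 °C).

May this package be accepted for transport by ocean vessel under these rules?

Yes

With flash point 15.7 °C (≤ 38 °C), the rubber cement falls in Category FL.
Flash point 15.5 °C meets the Category FL criterion (Flammable Liquid), so the windshield de-icer is Category FL.
Category FL net quantity: (two 61 mL containers = 122 mL) + (two 54 mL containers = 108 mL) = 230 mL.
230 mL ≤ 250 mL (ocean vessel limit, Category FL) — within limit.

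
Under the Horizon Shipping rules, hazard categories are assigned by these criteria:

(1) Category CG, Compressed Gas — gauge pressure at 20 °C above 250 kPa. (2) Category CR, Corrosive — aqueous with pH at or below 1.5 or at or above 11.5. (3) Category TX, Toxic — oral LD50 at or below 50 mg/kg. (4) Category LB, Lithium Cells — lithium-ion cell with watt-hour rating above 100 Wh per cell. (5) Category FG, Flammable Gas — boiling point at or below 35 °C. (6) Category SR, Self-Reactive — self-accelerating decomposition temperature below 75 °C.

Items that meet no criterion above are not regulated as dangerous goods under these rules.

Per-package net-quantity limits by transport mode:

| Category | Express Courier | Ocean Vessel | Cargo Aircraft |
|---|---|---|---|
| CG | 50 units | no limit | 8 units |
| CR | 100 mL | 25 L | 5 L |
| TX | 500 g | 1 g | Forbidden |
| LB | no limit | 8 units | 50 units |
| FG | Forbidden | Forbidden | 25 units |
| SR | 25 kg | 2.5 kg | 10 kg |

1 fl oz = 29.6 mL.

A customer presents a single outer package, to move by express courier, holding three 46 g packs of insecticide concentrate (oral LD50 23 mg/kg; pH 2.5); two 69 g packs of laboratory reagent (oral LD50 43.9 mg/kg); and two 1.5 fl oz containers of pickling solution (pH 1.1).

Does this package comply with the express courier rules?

With oral LD50 23 mg/kg (≤ 50 mg/kg), the insecticide concentrate falls in Category TX.
Oral LD50 43.9 mg/kg meets the Category TX criterion (Toxic), so the laboratory reagent is Category TX.
With pH 1.1 (≤ 1.5), the pickling solution falls in Category CR.
Category CR quantity: two 1.5 fl oz containers = 88.8 mL.
That is within the Category CR express courier limit of 100 mL.
Category TX net quantity: (three 46 g packs = 138 g) + (two 69 g packs = 138 g) = 276 g.
276 g is within the express courier limit of 500 g for Category TX.
Every hazard category is within its express courier limit and no segregation rule is violated.

Yes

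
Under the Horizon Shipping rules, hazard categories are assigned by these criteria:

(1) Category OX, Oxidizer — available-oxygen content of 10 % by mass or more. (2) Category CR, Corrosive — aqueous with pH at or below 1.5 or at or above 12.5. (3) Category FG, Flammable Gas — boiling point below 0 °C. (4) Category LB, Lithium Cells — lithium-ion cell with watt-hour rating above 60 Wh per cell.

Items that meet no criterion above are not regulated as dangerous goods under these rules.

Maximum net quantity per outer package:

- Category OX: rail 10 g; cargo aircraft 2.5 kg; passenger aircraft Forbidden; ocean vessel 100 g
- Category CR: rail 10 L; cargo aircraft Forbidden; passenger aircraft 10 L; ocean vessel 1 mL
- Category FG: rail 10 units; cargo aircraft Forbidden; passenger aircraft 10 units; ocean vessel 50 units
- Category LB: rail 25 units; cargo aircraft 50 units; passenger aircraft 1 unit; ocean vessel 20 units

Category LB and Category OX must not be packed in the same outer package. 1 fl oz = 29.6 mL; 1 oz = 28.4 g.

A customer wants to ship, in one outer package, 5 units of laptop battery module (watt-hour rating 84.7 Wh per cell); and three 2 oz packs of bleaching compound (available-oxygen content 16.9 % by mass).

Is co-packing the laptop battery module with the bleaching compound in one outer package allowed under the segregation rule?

With watt-hour rating 84.7 Wh per cell (> 60 Wh per cell), the laptop battery module falls in Category LB.
Bleaching compound: available-oxygen content 16.9 % by mass ≥ 10 % by mass → Category OX (Oxidizer).
Category LB and Category OX may not share an outer package.

No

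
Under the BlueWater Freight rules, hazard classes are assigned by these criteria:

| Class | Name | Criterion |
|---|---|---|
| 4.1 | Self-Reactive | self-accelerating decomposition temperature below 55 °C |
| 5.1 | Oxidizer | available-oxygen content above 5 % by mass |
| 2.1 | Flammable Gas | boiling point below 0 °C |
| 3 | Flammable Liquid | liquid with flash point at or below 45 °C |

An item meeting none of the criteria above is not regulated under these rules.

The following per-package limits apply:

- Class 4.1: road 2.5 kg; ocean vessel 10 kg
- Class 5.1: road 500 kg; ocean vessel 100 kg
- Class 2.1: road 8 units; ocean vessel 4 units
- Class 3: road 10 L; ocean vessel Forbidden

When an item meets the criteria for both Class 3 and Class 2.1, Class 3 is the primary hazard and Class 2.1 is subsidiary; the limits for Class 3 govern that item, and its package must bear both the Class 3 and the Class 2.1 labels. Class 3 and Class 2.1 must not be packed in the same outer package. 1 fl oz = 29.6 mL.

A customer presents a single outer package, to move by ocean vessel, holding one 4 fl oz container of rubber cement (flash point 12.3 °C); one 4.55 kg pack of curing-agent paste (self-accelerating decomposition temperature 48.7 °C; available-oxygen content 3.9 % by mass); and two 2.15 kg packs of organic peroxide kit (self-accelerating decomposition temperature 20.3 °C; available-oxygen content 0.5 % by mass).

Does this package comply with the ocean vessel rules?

The rubber cement has flash point 12.3 °C, which is ≤ 45 °C, so it is Class 3 (Flammable Liquid).
With self-accelerating decomposition temperature 48.7 °C (< 55 °C), the curing-agent paste falls in Class 4.1.
With self-accelerating decomposition temperature 20.3 °C (< 55 °C), the organic peroxide kit falls in Class 4.1.
Class 3 quantity: one 4 fl oz container = 118.4 mL.
By ocean vessel, Class 3 is Forbidden regardless of quantity.
Total Class 4.1: 4.55 kg + (two 2.15 kg packs = 4.3 kg) = 8.85 kg.
8.85 kg is within the ocean vessel limit of 10 kg for Class 4.1.
The segregation rule (Class 3 with Class 2.1) does not apply to Class 3 with Class 4.1.

No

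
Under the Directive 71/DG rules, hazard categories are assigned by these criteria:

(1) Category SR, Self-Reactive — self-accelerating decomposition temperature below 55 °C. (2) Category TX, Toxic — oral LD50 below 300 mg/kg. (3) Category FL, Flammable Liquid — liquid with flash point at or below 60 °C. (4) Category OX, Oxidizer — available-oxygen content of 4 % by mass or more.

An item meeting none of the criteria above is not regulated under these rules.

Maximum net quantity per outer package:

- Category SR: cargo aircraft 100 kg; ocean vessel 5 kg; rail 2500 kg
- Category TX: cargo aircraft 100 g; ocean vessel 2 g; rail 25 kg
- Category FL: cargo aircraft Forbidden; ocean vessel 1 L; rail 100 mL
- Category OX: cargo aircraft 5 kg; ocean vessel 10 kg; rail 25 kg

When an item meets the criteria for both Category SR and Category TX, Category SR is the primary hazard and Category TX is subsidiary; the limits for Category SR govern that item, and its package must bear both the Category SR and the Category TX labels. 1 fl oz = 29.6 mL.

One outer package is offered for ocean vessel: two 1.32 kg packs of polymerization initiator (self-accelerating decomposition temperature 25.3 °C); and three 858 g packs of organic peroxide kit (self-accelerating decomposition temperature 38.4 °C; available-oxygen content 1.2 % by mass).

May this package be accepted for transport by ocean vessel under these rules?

Self-accelerating decomposition temperature 25.3 °C meets the Category SR criterion (Self-Reactive), so the polymerization initiator is Category SR.
The organic peroxide kit has self-accelerating decomposition temperature 38.4 °C, which is < 55 °C, so it is Category SR (Self-Reactive).
Category SR net quantity: (two 1.32 kg packs = 2.64 kg) + (three 858 g packs = 2.574 kg) = 5.214 kg.
That exceeds the Category SR ocean vessel limit of 5 kg.

No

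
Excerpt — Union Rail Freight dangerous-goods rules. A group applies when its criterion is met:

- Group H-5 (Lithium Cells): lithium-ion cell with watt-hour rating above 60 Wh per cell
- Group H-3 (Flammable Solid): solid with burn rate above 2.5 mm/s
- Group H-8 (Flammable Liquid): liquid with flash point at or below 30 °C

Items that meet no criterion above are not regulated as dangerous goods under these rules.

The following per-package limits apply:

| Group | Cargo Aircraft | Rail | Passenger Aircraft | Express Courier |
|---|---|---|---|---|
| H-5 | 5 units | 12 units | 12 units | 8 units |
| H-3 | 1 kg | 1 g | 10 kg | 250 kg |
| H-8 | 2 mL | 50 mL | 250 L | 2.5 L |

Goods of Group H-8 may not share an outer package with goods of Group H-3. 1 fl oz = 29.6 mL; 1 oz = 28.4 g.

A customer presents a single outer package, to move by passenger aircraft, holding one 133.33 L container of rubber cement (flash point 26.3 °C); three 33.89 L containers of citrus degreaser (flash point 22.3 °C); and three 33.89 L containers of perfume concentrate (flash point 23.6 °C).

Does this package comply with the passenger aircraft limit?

With flash point 26.3 °C (≤ 30 °C), the rubber cement falls in Group H-8.
With flash point 22.3 °C (≤ 30 °C), the citrus degreaser falls in Group H-8.
Perfume concentrate: flash point 23.6 °C ≤ 30 °C → Group H-8 (Flammable Liquid).
Group H-8 net quantity: 133.33 L + (three 33.89 L containers = 101.67 L) + (three 33.89 L containers = 101.67 L) = 336.67 L.
336.67 L > 250 L (passenger aircraft limit, Group H-8) — over the limit.

No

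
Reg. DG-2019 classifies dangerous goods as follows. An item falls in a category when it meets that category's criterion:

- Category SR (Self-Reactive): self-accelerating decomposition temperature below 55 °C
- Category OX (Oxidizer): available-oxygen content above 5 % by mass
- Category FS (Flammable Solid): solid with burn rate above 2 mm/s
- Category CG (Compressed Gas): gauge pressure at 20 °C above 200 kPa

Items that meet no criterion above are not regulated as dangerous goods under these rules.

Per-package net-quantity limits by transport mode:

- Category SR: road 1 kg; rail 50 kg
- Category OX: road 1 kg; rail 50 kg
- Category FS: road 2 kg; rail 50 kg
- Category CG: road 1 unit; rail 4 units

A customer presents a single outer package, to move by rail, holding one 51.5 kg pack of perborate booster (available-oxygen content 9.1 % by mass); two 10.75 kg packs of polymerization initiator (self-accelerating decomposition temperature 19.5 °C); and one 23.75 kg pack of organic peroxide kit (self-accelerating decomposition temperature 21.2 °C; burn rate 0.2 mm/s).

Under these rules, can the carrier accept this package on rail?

With available-oxygen content 9.1 % by mass (> 5 % by mass), the perborate booster falls in Category OX.
With self-accelerating decomposition temperature 19.5 °C (< 55 °C), the polymerization initiator falls in Category SR.
Organic peroxide kit: self-accelerating decomposition temperature 21.2 °C < 55 °C → Category SR (Self-Reactive).
Category SR net quantity: (two 10.75 kg packs = 21.5 kg) + 23.75 kg = 45.25 kg.
That is within the Category SR rail limit of 50 kg.
Category OX quantity: 51.5 kg.
That exceeds the Category OX rail limit of 50 kg.

No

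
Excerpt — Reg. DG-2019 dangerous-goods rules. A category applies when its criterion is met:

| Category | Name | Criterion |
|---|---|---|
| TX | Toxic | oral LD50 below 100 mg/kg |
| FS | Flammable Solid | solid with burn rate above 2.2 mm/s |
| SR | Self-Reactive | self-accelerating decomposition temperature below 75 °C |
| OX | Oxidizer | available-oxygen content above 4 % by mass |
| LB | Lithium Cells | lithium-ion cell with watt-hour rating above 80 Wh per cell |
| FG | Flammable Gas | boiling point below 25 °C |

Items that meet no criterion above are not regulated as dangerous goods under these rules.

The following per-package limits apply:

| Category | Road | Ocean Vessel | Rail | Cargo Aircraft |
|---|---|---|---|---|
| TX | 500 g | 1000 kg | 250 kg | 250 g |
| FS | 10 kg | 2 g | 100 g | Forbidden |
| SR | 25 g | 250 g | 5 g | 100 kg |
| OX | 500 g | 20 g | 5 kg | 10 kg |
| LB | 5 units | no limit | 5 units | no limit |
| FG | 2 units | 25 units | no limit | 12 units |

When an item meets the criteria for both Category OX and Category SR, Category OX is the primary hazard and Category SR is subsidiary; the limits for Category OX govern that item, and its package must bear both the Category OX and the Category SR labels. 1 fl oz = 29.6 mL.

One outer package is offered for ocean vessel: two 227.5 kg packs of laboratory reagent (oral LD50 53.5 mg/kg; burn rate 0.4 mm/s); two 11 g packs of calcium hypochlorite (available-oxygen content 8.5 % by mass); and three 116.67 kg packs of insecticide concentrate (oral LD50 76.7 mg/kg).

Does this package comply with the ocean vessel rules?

No

Oral LD50 53.5 mg/kg meets the Category TX criterion (Toxic), so the laboratory reagent is Category TX.
With available-oxygen content 8.5 % by mass (> 4 % by mass), the calcium hypochlorite falls in Category OX.
Insecticide concentrate: oral LD50 76.7 mg/kg < 100 mg/kg → Category TX (Toxic).
Category TX net quantity: (two 227.5 kg packs = 455 kg) + (three 116.67 kg packs = 350.01 kg) = 805.01 kg.
That is within the Category TX ocean vessel limit of 1000 kg.
Category OX quantity: two 11 g packs = 22 g.
22 g exceeds the ocean vessel limit of 20 g for Category OX.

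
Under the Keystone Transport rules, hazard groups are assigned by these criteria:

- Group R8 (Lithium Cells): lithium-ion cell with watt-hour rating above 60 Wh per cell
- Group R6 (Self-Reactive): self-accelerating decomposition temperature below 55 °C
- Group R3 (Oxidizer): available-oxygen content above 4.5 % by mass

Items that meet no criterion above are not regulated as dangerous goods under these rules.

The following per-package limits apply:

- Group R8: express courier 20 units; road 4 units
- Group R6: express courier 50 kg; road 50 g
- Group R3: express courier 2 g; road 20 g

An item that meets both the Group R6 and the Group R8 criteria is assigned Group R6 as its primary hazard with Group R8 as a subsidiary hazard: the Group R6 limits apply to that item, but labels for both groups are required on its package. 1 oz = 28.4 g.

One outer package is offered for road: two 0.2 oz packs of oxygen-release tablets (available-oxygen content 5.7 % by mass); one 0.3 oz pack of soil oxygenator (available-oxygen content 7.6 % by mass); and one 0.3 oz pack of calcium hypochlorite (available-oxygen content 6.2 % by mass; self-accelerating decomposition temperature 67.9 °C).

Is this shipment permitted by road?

Oxygen-release tablets: available-oxygen content 5.7 % by mass > 4.5 % by mass → Group R3 (Oxidizer).
The soil oxygenator has available-oxygen content 7.6 % by mass, which is > 4.5 % by mass, so it is Group R3 (Oxidizer).
Calcium hypochlorite: available-oxygen content 6.2 % by mass > 4.5 % by mass → Group R3 (Oxidizer).
Group R3 net quantity: (two 0.2 oz packs = 11.36 g) + (one 0.3 oz pack = 8.52 g) + (one 0.3 oz pack = 8.52 g) = 28.4 g.
28.4 g exceeds the road limit of 20 g for Group R3.

No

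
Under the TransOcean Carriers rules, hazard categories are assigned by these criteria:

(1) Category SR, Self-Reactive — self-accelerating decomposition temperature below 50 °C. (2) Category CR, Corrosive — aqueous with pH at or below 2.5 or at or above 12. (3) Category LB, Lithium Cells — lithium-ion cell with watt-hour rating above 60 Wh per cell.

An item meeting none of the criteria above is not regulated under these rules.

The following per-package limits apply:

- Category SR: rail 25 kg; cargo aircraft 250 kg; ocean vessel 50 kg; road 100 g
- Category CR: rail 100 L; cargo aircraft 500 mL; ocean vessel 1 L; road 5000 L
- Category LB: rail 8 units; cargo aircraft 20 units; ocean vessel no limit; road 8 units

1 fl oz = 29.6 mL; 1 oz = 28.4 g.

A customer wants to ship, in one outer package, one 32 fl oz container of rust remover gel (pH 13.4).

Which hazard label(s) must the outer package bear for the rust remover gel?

pH 13.4 meets the Category CR criterion (Corrosive), so the rust remover gel is Category CR.
Only the Category CR label is required.

Category CR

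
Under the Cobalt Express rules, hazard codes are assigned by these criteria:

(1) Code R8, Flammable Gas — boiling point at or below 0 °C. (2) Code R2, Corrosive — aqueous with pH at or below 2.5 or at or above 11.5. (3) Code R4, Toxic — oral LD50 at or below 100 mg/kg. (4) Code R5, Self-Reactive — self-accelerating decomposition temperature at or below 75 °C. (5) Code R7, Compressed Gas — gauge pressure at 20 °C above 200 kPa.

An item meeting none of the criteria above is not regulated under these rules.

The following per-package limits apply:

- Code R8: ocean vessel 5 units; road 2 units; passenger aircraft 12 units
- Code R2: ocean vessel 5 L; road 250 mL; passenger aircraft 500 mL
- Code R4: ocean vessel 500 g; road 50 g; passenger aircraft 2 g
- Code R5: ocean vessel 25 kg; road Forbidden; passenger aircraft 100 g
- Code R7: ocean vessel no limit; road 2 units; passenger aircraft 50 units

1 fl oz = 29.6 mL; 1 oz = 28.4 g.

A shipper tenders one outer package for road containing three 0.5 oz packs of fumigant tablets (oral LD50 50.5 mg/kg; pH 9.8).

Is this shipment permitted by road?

Oral LD50 50.5 mg/kg meets the Code R4 criterion (Toxic), so the fumigant tablets are Code R4.
Code R4 quantity: three 0.5 oz packs = 42.6 g.
42.6 g ≤ 50 g (road limit, Code R4) — within limit.

Yes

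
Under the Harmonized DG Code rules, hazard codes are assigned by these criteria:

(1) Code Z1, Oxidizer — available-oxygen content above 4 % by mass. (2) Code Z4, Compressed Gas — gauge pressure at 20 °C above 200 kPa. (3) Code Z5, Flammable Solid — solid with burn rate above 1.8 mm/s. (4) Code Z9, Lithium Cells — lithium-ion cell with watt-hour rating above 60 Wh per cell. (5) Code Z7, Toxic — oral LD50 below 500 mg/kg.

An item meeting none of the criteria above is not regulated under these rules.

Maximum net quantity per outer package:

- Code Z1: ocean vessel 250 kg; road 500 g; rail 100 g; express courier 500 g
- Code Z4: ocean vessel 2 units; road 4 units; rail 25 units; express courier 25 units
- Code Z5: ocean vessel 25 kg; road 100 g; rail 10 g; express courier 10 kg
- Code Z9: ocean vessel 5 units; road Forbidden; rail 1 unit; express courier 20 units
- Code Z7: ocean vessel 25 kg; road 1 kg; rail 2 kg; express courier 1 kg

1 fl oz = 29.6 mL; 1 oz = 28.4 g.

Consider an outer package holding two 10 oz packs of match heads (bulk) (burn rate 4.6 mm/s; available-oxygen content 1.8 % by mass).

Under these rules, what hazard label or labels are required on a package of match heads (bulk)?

Match heads (bulk): burn rate 4.6 mm/s > 1.8 mm/s → Code Z5 (Flammable Solid).
Only the Code Z5 label is required.

Code Z5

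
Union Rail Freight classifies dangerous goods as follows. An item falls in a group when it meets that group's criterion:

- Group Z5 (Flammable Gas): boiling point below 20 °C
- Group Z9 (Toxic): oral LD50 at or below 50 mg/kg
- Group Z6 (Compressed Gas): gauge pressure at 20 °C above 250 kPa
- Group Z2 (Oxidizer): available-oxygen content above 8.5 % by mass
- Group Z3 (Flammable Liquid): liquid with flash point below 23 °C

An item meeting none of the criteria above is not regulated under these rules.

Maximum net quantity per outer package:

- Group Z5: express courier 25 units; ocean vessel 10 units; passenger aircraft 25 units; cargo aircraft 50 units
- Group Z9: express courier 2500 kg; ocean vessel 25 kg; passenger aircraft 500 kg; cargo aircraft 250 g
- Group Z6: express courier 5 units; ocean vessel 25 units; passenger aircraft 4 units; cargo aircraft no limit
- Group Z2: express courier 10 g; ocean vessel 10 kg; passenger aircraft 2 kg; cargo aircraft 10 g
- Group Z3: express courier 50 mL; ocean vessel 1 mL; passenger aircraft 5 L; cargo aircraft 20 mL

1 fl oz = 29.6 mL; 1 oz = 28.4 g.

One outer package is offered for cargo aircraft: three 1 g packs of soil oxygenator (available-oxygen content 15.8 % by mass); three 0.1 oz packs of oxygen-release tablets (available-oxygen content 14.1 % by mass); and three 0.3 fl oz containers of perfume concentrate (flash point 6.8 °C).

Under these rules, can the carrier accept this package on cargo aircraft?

Available-oxygen content 15.8 % by mass meets the Group Z2 criterion (Oxidizer), so the soil oxygenator is Group Z2.
With available-oxygen content 14.1 % by mass (> 8.5 % by mass), the oxygen-release tablets fall in Group Z2.
Perfume concentrate: flash point 6.8 °C < 23 °C → Group Z3 (Flammable Liquid).
Total Group Z2: (three 1 g packs = 3 g) + (three 0.1 oz packs = 8.52 g) = 11.52 g.
11.52 g exceeds the cargo aircraft limit of 10 g for Group Z2.
Group Z3 quantity: three 0.3 fl oz containers = 26.64 mL.
26.64 mL > 20 mL (cargo aircraft limit, Group Z3) — over the limit.

No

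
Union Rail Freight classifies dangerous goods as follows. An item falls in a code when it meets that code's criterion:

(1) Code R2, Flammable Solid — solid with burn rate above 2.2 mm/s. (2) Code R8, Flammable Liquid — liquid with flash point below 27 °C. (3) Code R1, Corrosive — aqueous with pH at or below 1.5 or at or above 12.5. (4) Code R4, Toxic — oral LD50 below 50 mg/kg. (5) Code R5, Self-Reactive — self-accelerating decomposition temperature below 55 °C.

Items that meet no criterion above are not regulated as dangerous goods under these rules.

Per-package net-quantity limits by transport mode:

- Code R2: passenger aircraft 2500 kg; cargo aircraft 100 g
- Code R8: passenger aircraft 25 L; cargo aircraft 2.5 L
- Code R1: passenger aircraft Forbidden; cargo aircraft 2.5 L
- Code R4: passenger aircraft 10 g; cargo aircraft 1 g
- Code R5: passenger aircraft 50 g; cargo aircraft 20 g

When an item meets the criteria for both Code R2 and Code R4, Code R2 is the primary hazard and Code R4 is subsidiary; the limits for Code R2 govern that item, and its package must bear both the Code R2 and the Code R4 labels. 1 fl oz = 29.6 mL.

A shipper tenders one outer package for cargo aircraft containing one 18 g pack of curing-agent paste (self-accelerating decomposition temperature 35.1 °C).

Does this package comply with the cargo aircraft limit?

Yes

Curing-agent paste: self-accelerating decomposition temperature 35.1 °C < 55 °C → Code R5 (Self-Reactive).
Code R5 quantity: 18 g.
That is within the Code R5 cargo aircraft limit of 20 g.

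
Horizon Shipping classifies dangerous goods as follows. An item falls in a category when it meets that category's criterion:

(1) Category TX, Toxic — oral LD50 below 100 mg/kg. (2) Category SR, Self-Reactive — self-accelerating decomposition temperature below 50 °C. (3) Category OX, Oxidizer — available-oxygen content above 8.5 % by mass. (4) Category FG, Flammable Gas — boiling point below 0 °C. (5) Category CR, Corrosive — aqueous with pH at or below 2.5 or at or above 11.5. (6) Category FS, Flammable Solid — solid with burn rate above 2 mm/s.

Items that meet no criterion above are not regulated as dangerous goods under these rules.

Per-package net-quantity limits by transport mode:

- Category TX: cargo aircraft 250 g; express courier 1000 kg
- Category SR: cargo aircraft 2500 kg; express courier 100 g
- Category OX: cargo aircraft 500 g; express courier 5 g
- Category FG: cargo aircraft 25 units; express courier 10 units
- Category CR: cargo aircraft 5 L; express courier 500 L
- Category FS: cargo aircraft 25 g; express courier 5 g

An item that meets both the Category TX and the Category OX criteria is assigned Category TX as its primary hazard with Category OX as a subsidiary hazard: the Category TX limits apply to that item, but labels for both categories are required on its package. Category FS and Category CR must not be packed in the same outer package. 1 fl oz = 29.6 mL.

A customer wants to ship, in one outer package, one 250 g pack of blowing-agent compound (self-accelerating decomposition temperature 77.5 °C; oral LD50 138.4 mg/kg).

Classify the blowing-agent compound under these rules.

Not regulated

oral LD50 138.4 mg/kg is not below 100 mg/kg, so Category TX does not apply.
self-accelerating decomposition temperature 77.5 °C is not below 50 °C, so Category SR does not apply.
No criterion is met, so the item is not regulated.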